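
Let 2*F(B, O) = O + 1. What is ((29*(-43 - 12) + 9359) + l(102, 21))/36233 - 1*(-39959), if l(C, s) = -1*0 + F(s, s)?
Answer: 1447842222/36233 ≈ 39959.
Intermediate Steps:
F(B, O) = ½ + O/2 (F(B, O) = (O + 1)/2 = (1 + O)/2 = ½ + O/2)
l(C, s) = ½ + s/2 (l(C, s) = -1*0 + (½ + s/2) = 0 + (½ + s/2) = ½ + s/2)
((29*(-43 - 12) + 9359) + l(102, 21))/36233 - 1*(-39959) = ((29*(-43 - 12) + 9359) + (½ + (½)*21))/36233 - 1*(-39959) = ((29*(-55) + 9359) + (½ + 21/2))*(1/36233) + 39959 = ((-1595 + 9359) + 11)*(1/36233) + 39959 = (7764 + 11)*(1/36233) + 39959 = 7775*(1/36233) + 39959 = 7775/36233 + 39959 = 1447842222/36233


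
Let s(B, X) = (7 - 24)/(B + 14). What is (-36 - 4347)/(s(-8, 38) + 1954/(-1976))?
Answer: 12991212/11329 ≈ 1146.7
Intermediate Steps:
s(B, X) = -17/(14 + B)
(-36 - 4347)/(s(-8, 38) + 1954/(-1976)) = (-36 - 4347)/(-17/(14 - 8) + 1954/(-1976)) = -4383/(-17/6 + 1954*(-1/1976)) = -4383/(-17*1/6 - 977/988) = -4383/(-17/6 - 977/988) = -4383/(-11329/2964) = -4383*(-2964/11329) = 12991212/11329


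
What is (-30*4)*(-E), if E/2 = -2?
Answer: -480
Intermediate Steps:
E = -4 (E = 2*(-2) = -4)
(-30*4)*(-E) = (-30*4)*(-1*(-4)) = -120*4 = -480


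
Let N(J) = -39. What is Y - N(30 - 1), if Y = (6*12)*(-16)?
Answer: -1113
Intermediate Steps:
Y = -1152 (Y = 72*(-16) = -1152)
Y - N(30 - 1) = -1152 - 1*(-39) = -1152 + 39 = -1113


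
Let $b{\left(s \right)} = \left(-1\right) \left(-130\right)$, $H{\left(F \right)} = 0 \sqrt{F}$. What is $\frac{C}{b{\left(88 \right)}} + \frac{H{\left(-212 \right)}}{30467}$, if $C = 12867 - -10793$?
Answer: $182$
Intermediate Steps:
$H{\left(F \right)} = 0$
$C = 23660$ ($C = 12867 + 10793 = 23660$)
$b{\left(s \right)} = 130$
$\frac{C}{b{\left(88 \right)}} + \frac{H{\left(-212 \right)}}{30467} = \frac{23660}{130} + \frac{0}{30467} = 23660 \cdot \frac{1}{130} + 0 \cdot \frac{1}{30467} = 182 + 0 = 182$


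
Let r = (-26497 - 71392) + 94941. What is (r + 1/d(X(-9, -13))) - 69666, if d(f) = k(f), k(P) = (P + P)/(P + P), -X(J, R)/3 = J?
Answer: -72613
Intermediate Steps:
X(J, R) = -3*J
k(P) = 1 (k(P) = (2*P)/((2*P)) = (2*P)*(1/(2*P)) = 1)
d(f) = 1
r = -2948 (r = -97889 + 94941 = -2948)
(r + 1/d(X(-9, -13))) - 69666 = (-2948 + 1/1) - 69666 = (-2948 + 1) - 69666 = -2947 - 69666 = -72613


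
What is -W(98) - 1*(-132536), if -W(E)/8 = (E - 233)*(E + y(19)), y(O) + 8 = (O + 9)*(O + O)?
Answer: -1113784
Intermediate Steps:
y(O) = -8 + 2*O*(9 + O) (y(O) = -8 + (O + 9)*(O + O) = -8 + (9 + O)*(2*O) = -8 + 2*O*(9 + O))
W(E) = -8*(-233 + E)*(1056 + E) (W(E) = -8*(E - 233)*(E + (-8 + 2*19² + 18*19)) = -8*(-233 + E)*(E + (-8 + 2*361 + 342)) = -8*(-233 + E)*(E + (-8 + 722 + 342)) = -8*(-233 + E)*(E + 1056) = -8*(-233 + E)*(1056 + E))
-W(98) - 1*(-132536) = -(1968384 - 6584*98 - 8*98²) - 1*(-132536) = -(1968384 - 645232 - 8*9604) + 132536 = -(1968384 - 645232 - 76832) + 132536 = -1*1246320 + 132536 = -1246320 + 132536 = -1113784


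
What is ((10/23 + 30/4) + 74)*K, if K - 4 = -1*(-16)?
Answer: 37690/23 ≈ 1638.7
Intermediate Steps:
K = 20 (K = 4 - 1*(-16) = 4 + 16 = 20)
((10/23 + 30/4) + 74)*K = ((10/23 + 30/4) + 74)*20 = ((10*(1/23) + 30*(¼)) + 74)*20 = ((10/23 + 15/2) + 74)*20 = (365/46 + 74)*20 = (3769/46)*20 = 37690/23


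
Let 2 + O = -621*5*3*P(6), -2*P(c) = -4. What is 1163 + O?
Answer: -17469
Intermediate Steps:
P(c) = 2 (P(c) = -½*(-4) = 2)
O = -18632 (O = -2 - 621*5*3*2 = -2 - 9315*2 = -2 - 621*30 = -2 - 18630 = -18632)
1163 + O = 1163 - 18632 = -17469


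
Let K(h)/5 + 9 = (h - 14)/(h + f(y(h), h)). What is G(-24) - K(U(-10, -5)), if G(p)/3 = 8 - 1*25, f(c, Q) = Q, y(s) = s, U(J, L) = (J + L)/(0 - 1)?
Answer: -37/6 ≈ -6.1667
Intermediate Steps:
U(J, L) = -J - L (U(J, L) = (J + L)/(-1) = (J + L)*(-1) = -J - L)
K(h) = -45 + 5*(-14 + h)/(2*h) (K(h) = -45 + 5*((h - 14)/(h + h)) = -45 + 5*((-14 + h)/((2*h))) = -45 + 5*((-14 + h)*(1/(2*h))) = -45 + 5*((-14 + h)/(2*h)) = -45 + 5*(-14 + h)/(2*h))
G(p) = -51 (G(p) = 3*(8 - 1*25) = 3*(8 - 25) = 3*(-17) = -51)
G(-24) - K(U(-10, -5)) = -51 - (-85/2 - 35/(-1*(-10) - 1*(-5))) = -51 - (-85/2 - 35/(10 + 5)) = -51 - (-85/2 - 35/15) = -51 - (-85/2 - 35*1/15) = -51 - (-85/2 - 7/3) = -51 - 1*(-269/6) = -51 + 269/6 = -37/6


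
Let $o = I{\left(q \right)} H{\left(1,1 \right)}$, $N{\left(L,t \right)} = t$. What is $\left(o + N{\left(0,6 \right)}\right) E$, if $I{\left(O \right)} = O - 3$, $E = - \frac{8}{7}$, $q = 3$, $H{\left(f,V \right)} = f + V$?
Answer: $- \frac{48}{7} \approx -6.8571$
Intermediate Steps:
$H{\left(f,V \right)} = V + f$
$E = - \frac{8}{7}$ ($E = \left(-8\right) \frac{1}{7} = - \frac{8}{7} \approx -1.1429$)
$I{\left(O \right)} = -3 + O$ ($I{\left(O \right)} = O - 3 = -3 + O$)
$o = 0$ ($o = \left(-3 + 3\right) \left(1 + 1\right) = 0 \cdot 2 = 0$)
$\left(o + N{\left(0,6 \right)}\right) E = \left(0 + 6\right) \left(- \frac{8}{7}\right) = 6 \left(- \frac{8}{7}\right) = - \frac{48}{7}$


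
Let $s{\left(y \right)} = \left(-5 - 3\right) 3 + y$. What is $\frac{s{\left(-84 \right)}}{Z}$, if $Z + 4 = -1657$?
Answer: $\frac{108}{1661} \approx 0.065021$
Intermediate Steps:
$s{\left(y \right)} = -24 + y$ ($s{\left(y \right)} = \left(-8\right) 3 + y = -24 + y$)
$Z = -1661$ ($Z = -4 - 1657 = -1661$)
$\frac{s{\left(-84 \right)}}{Z} = \frac{-24 - 84}{-1661} = \left(-108\right) \left(- \frac{1}{1661}\right) = \frac{108}{1661}$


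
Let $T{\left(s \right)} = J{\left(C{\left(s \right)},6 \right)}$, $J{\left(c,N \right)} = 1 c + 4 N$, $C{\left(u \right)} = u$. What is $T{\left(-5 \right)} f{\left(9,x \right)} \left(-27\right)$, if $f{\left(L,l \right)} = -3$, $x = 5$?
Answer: $1539$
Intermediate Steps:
$J{\left(c,N \right)} = c + 4 N$
$T{\left(s \right)} = 24 + s$ ($T{\left(s \right)} = s + 4 \cdot 6 = s + 24 = 24 + s$)
$T{\left(-5 \right)} f{\left(9,x \right)} \left(-27\right) = \left(24 - 5\right) \left(-3\right) \left(-27\right) = 19 \left(-3\right) \left(-27\right) = \left(-57\right) \left(-27\right) = 1539$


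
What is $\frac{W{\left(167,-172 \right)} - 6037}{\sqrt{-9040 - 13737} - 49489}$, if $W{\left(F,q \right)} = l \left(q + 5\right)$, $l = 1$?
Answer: $\frac{153514878}{1224591949} + \frac{3102 i \sqrt{22777}}{1224591949} \approx 0.12536 + 0.00038229 i$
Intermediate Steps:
$W{\left(F,q \right)} = 5 + q$ ($W{\left(F,q \right)} = 1 \left(q + 5\right) = 1 \left(5 + q\right) = 5 + q$)
$\frac{W{\left(167,-172 \right)} - 6037}{\sqrt{-9040 - 13737} - 49489} = \frac{\left(5 - 172\right) - 6037}{\sqrt{-9040 - 13737} - 49489} = \frac{-167 - 6037}{\sqrt{-22777} - 49489} = - \frac{6204}{i \sqrt{22777} - 49489} = - \frac{6204}{-49489 + i \sqrt{22777}}$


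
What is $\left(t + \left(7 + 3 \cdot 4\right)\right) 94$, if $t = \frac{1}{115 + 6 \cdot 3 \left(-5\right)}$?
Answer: $\frac{44744}{25} \approx 1789.8$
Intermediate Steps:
$t = \frac{1}{25}$ ($t = \frac{1}{115 + 18 \left(-5\right)} = \frac{1}{115 - 90} = \frac{1}{25} \approx 0.04$)
$\left(t + \left(7 + 3 \cdot 4\right)\right) 94 = \left(\frac{1}{25} + \left(7 + 3 \cdot 4\right)\right) 94 = \left(\frac{1}{25} + \left(7 + 12\right)\right) 94 = \left(\frac{1}{25} + 19\right) 94 = \frac{476}{25} \cdot 94 = \frac{44744}{25}$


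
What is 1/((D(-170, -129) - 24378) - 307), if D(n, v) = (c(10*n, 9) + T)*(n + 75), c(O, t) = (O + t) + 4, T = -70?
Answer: 1/142230 ≈ 7.0309e-6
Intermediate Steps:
c(O, t) = 4 + O + t
D(n, v) = (-57 + 10*n)*(75 + n) (D(n, v) = ((4 + 10*n + 9) - 70)*(n + 75) = ((13 + 10*n) - 70)*(75 + n) = (-57 + 10*n)*(75 + n))
1/((D(-170, -129) - 24378) - 307) = 1/(((-4275 + 10*(-170)² + 693*(-170)) - 24378) - 307) = 1/(((-4275 + 10*28900 - 117810) - 24378) - 307) = 1/(((-4275 + 289000 - 117810) - 24378) - 307) = 1/((166915 - 24378) - 307) = 1/(142537 - 307) = 1/142230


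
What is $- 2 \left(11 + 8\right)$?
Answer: $-38$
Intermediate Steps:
$- 2 \left(11 + 8\right) = \left(-2\right) 19 = -38$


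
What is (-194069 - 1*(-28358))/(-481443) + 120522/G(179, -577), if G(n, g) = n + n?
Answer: 9680632964/28726099 ≈ 337.00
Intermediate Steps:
G(n, g) = 2*n
(-194069 - 1*(-28358))/(-481443) + 120522/G(179, -577) = (-194069 - 1*(-28358))/(-481443) + 120522/((2*179)) = (-194069 + 28358)*(-1/481443) + 120522/358 = -165711*(-1/481443) + 120522*(1/358) = 55237/160481 + 60261/179 = 9680632964/28726099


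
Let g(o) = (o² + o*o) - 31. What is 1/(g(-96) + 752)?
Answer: 1/19153 ≈ 5.2211e-5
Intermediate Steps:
g(o) = -31 + 2*o² (g(o) = (o² + o²) - 31 = 2*o² - 31 = -31 + 2*o²)
1/(g(-96) + 752) = 1/((-31 + 2*(-96)²) + 752) = 1/((-31 + 2*9216) + 752) = 1/((-31 + 18432) + 752) = 1/(18401 + 752) = 1/19153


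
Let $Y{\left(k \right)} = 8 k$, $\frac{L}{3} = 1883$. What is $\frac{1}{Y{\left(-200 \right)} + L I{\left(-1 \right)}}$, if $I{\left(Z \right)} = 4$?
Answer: $\frac{1}{20996} \approx 4.7628 \cdot 10^{-5}$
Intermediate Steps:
$L = 5649$ ($L = 3 \cdot 1883 = 5649$)
$\frac{1}{Y{\left(-200 \right)} + L I{\left(-1 \right)}} = \frac{1}{8 \left(-200\right) + 5649 \cdot 4} = \frac{1}{-1600 + 22596} = \frac{1}{20996}$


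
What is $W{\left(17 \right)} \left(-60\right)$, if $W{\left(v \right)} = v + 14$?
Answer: $-1860$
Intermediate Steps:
$W{\left(v \right)} = 14 + v$
$W{\left(17 \right)} \left(-60\right) = \left(14 + 17\right) \left(-60\right) = 31 \left(-60\right) = -1860$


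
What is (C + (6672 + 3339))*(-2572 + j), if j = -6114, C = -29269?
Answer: 167274988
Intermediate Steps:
(C + (6672 + 3339))*(-2572 + j) = (-29269 + (6672 + 3339))*(-2572 - 6114) = (-29269 + 10011)*(-8686) = -19258*(-8686) = 167274988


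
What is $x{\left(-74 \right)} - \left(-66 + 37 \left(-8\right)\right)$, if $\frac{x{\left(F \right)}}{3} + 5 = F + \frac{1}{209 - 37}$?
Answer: $\frac{21503}{172} \approx 125.02$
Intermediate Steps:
$x{\left(F \right)} = - \frac{2577}{172} + 3 F$ ($x{\left(F \right)} = -15 + 3 \left(F + \frac{1}{209 - 37}\right) = -15 + 3 \left(F + \frac{1}{172}\right) = -15 + 3 \left(\frac{1}{172} + F\right) = -15 + \left(\frac{3}{172} + 3 F\right) = - \frac{2577}{172} + 3 F$)
$x{\left(-74 \right)} - \left(-66 + 37 \left(-8\right)\right) = \left(- \frac{2577}{172} + 3 \left(-74\right)\right) - \left(-66 + 37 \left(-8\right)\right) = \left(- \frac{2577}{172} - 222\right) - \left(-66 - 296\right) = - \frac{40761}{172} - -362 = - \frac{40761}{172} + 362 = \frac{21503}{172}$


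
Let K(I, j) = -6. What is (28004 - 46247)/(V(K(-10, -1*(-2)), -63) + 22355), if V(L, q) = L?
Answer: -18243/22349 ≈ -0.81628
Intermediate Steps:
(28004 - 46247)/(V(K(-10, -1*(-2)), -63) + 22355) = (28004 - 46247)/(-6 + 22355) = -18243/22349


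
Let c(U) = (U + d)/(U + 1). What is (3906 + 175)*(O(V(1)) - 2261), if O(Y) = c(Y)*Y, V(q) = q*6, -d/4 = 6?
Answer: -9290105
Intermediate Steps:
d = -24 (d = -4*6 = -24)
c(U) = (-24 + U)/(1 + U) (c(U) = (U - 24)/(U + 1) = (-24 + U)/(1 + U))
V(q) = 6*q
O(Y) = Y*(-24 + Y)/(1 + Y) (O(Y) = ((-24 + Y)/(1 + Y))*Y = Y*(-24 + Y)/(1 + Y))
(3906 + 175)*(O(V(1)) - 2261) = (3906 + 175)*((6*1)*(-24 + 6*1)/(1 + 6*1) - 2261) = 4081*(6*(-24 + 6)/(1 + 6) - 2261) = 4081*(6*(-18)/7 - 2261) = 4081*(6*(⅐)*(-18) - 2261) = 4081*(-108/7 - 2261) = 4081*(-15935/7) = -9290105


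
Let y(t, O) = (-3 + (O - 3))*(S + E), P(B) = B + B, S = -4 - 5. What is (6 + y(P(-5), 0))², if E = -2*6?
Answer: 17424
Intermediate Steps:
E = -12
S = -9
P(B) = 2*B
y(t, O) = 126 - 21*O (y(t, O) = (-3 + (O - 3))*(-9 - 12) = (-3 + (-3 + O))*(-21) = (-6 + O)*(-21) = 126 - 21*O)
(6 + y(P(-5), 0))² = (6 + (126 - 21*0))² = (6 + (126 + 0))² = (6 + 126)² = 132² = 17424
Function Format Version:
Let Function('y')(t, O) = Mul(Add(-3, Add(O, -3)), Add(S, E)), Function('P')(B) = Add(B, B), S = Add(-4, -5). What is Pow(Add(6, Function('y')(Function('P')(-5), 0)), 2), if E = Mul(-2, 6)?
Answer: 17424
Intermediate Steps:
E = -12
S = -9
Function('P')(B) = Mul(2, B)
Function('y')(t, O) = Add(126, Mul(-21, O)) (Function('y')(t, O) = Mul(Add(-3, Add(O, -3)), Add(-9, -12)) = Mul(Add(-3, Add(-3, O)), -21) = Mul(Add(-6, O), -21) = Add(126, Mul(-21, O)))
Pow(Add(6, Function('y')(Function('P')(-5), 0)), 2) = Pow(Add(6, Add(126, Mul(-21, 0))), 2) = Pow(Add(6, Add(126, 0)), 2) = Pow(Add(6, 126), 2) = Pow(132, 2) = 17424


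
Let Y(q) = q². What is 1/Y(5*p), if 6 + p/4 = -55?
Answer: 1/1488400 ≈ 6.7186e-7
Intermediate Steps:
p = -244 (p = -24 + 4*(-55) = -24 - 220 = -244)
1/Y(5*p) = 1/((5*(-244))²) = 1/((-1220)²) = 1/1488400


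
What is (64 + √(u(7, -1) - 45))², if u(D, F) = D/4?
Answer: (128 + I*√173)²/4 ≈ 4052.8 + 841.79*I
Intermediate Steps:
u(D, F) = D/4 (u(D, F) = D*(¼) = D/4)
(64 + √(u(7, -1) - 45))² = (64 + √((¼)*7 - 45))² = (64 + √(7/4 - 45))² = (64 + √(-173/4))² = (64 + I*√173/2)²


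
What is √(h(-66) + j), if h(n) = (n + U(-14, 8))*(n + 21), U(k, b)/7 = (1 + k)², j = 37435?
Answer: I*√12830 ≈ 113.27*I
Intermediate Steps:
U(k, b) = 7*(1 + k)²
h(n) = (21 + n)*(1183 + n) (h(n) = (n + 7*(1 - 14)²)*(n + 21) = (n + 7*(-13)²)*(21 + n) = (n + 7*169)*(21 + n) = (n + 1183)*(21 + n) = (1183 + n)*(21 + n) = (21 + n)*(1183 + n))
√(h(-66) + j) = √((24843 + (-66)² + 1204*(-66)) + 37435) = √((24843 + 4356 - 79464) + 37435) = √(-50265 + 37435) = √(-12830) = I*√12830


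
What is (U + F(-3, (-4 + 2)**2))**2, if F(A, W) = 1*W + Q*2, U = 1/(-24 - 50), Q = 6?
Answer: 1399489/5476 ≈ 255.57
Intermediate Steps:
U = -1/74 (U = 1/(-74) = -1/74 ≈ -0.013514)
F(A, W) = 12 + W (F(A, W) = 1*W + 6*2 = W + 12 = 12 + W)
(U + F(-3, (-4 + 2)**2))**2 = (-1/74 + (12 + (-4 + 2)**2))**2 = (-1/74 + (12 + (-2)**2))**2 = (-1/74 + (12 + 4))**2 = (-1/74 + 16)**2 = (1183/74)**2 = 1399489/5476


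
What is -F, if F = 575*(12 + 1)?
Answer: -7475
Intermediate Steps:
F = 7475 (F = 575*13 = 7475)
-F = -1*7475 = -7475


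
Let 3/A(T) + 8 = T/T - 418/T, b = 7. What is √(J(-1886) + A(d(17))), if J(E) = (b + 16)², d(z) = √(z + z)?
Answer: √(221122 + 3700*√34)/√(418 + 7*√34) ≈ 22.999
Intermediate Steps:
d(z) = √2*√z (d(z) = √(2*z) = √2*√z)
J(E) = 529 (J(E) = (7 + 16)² = 23² = 529)
A(T) = 3/(-7 - 418/T) (A(T) = 3/(-8 + (T/T - 418/T)) = 3/(-8 + (1 - 418/T)) = 3/(-7 - 418/T))
√(J(-1886) + A(d(17))) = √(529 - 3*√2*√17/(418 + 7*(√2*√17))) = √(529 - 3*√34/(418 + 7*√34))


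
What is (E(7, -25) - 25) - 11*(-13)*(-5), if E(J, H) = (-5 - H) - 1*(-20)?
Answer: -700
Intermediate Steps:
E(J, H) = 15 - H (E(J, H) = (-5 - H) + 20 = 15 - H)
(E(7, -25) - 25) - 11*(-13)*(-5) = ((15 - 1*(-25)) - 25) - 11*(-13)*(-5) = ((15 + 25) - 25) + 143*(-5) = (40 - 25) - 715 = 15 - 715 = -700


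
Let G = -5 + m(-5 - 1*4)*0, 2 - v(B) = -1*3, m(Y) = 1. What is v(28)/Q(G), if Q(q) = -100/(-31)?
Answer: 31/20 ≈ 1.5500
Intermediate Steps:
v(B) = 5 (v(B) = 2 - (-1)*3 = 2 - 1*(-3) = 2 + 3 = 5)
G = -5 (G = -5 + 1*0 = -5 + 0 = -5)
Q(q) = 100/31 (Q(q) = -100*(-1/31) = 100/31)
v(28)/Q(G) = 5/(100/31) = 5*(31/100) = 31/20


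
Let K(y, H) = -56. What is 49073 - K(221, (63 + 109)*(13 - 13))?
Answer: 49129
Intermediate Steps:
49073 - K(221, (63 + 109)*(13 - 13)) = 49073 - 1*(-56) = 49073 + 56 = 49129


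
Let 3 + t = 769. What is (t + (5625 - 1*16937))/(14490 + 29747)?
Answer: -10546/44237 ≈ -0.23840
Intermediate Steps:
t = 766 (t = -3 + 769 = 766)
(t + (5625 - 1*16937))/(14490 + 29747) = (766 + (5625 - 1*16937))/(14490 + 29747) = (766 + (5625 - 16937))/44237 = (766 - 11312)*(1/44237) = -10546*1/44237 = -10546/44237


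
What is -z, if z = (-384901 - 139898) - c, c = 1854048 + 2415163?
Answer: 4794010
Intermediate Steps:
c = 4269211
z = -4794010 (z = (-384901 - 139898) - 1*4269211 = -524799 - 4269211 = -4794010)
-z = -1*(-4794010) = 4794010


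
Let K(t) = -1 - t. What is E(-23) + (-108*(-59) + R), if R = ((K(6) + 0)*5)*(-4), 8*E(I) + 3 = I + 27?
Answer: 52097/8 ≈ 6512.1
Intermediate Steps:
E(I) = 3 + I/8 (E(I) = -3/8 + (I + 27)/8 = -3/8 + (27 + I)/8 = -3/8 + (27/8 + I/8) = 3 + I/8)
R = 140 (R = (((-1 - 1*6) + 0)*5)*(-4) = (((-1 - 6) + 0)*5)*(-4) = ((-7 + 0)*5)*(-4) = -7*5*(-4) = -35*(-4) = 140)
E(-23) + (-108*(-59) + R) = (3 + (⅛)*(-23)) + (-108*(-59) + 140) = (3 - 23/8) + (6372 + 140) = ⅛ + 6512 = 52097/8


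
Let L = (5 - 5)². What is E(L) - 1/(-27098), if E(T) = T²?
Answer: 1/27098 ≈ 3.6903e-5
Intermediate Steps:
L = 0 (L = 0² = 0)
E(L) - 1/(-27098) = 0² - 1/(-27098) = 0 - 1*(-1/27098) = 0 + 1/27098 = 1/27098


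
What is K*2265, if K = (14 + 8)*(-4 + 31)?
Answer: 1345410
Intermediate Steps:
K = 594 (K = 22*27 = 594)
K*2265 = 594*2265 = 1345410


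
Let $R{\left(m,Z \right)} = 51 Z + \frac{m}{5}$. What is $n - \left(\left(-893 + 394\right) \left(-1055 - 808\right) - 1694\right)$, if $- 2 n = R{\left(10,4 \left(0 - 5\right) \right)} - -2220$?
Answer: $-928544$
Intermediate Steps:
$R{\left(m,Z \right)} = 51 Z + \frac{m}{5}$ ($R{\left(m,Z \right)} = 51 Z + m \frac{1}{5} = 51 Z + \frac{m}{5}$)
$n = -601$ ($n = - \frac{\left(51 \cdot 4 \left(0 - 5\right) + \frac{1}{5} \cdot 10\right) - -2220}{2} = - \frac{\left(51 \cdot 4 \left(-5\right) + 2\right) + 2220}{2} = - \frac{\left(51 \left(-20\right) + 2\right) + 2220}{2} = - \frac{\left(-1020 + 2\right) + 2220}{2} = - \frac{-1018 + 2220}{2} = \left(- \frac{1}{2}\right) 1202 = -601$)
$n - \left(\left(-893 + 394\right) \left(-1055 - 808\right) - 1694\right) = -601 - \left(\left(-893 + 394\right) \left(-1055 - 808\right) - 1694\right) = -601 - \left(\left(-499\right) \left(-1863\right) - 1694\right) = -601 - \left(929637 - 1694\right) = -601 - 927943 = -928544$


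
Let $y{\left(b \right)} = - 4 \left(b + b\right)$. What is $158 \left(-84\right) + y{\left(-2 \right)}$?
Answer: $-13256$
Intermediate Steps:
$y{\left(b \right)} = - 8 b$ ($y{\left(b \right)} = - 4 \cdot 2 b = - 8 b$)
$158 \left(-84\right) + y{\left(-2 \right)} = 158 \left(-84\right) - -16 = -13272 + 16 = -13256$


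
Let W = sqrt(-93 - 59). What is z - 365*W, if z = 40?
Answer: 40 - 730*I*sqrt(38) ≈ 40.0 - 4500.0*I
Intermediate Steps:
W = 2*I*sqrt(38) (W = sqrt(-152) = 2*I*sqrt(38) ≈ 12.329*I)
z - 365*W = 40 - 730*I*sqrt(38)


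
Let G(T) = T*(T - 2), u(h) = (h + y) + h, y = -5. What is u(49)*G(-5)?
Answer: 3255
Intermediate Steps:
u(h) = -5 + 2*h (u(h) = (h - 5) + h = (-5 + h) + h = -5 + 2*h)
G(T) = T*(-2 + T)
u(49)*G(-5) = (-5 + 2*49)*(-5*(-2 - 5)) = (-5 + 98)*(-5*(-7)) = 93*35 = 3255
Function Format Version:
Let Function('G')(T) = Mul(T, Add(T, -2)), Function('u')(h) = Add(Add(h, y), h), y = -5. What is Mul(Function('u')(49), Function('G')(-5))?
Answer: 3255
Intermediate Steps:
Function('u')(h) = Add(-5, Mul(2, h)) (Function('u')(h) = Add(Add(h, -5), h) = Add(Add(-5, h), h) = Add(-5, Mul(2, h)))
Function('G')(T) = Mul(T, Add(-2, T))
Mul(Function('u')(49), Function('G')(-5)) = Mul(Add(-5, Mul(2, 49)), Mul(-5, Add(-2, -5))) = Mul(Add(-5, 98), Mul(-5, -7)) = Mul(93, 35) = 3255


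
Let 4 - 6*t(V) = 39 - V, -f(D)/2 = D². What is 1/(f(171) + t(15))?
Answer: -3/175456 ≈ -1.7098e-5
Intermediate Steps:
f(D) = -2*D²
t(V) = -35/6 + V/6 (t(V) = ⅔ - (39 - V)/6 = ⅔ + (-13/2 + V/6) = -35/6 + V/6)
1/(f(171) + t(15)) = 1/(-2*171² + (-35/6 + (⅙)*15)) = 1/(-2*29241 + (-35/6 + 5/2)) = 1/(-58482 - 10/3) = 1/(-175456/3) = -3/175456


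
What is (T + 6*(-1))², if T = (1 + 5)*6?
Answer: 900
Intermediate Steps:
T = 36 (T = 6*6 = 36)
(T + 6*(-1))² = (36 + 6*(-1))² = (36 - 6)² = 30² = 900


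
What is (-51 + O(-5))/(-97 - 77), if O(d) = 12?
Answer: 13/58 ≈ 0.22414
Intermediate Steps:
(-51 + O(-5))/(-97 - 77) = (-51 + 12)/(-97 - 77) = -39/(-174) = -39*(-1/174) = 13/58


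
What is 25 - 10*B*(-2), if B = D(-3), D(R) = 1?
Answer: 45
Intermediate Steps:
B = 1
25 - 10*B*(-2) = 25 - 10*(-2) = 25 + 20 = 45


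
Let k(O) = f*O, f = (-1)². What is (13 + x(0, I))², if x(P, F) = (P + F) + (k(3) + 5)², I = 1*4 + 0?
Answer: 6561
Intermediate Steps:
f = 1
I = 4 (I = 4 + 0 = 4)
k(O) = O (k(O) = 1*O = O)
x(P, F) = 64 + F + P (x(P, F) = (P + F) + (3 + 5)² = (F + P) + 8² = (F + P) + 64 = 64 + F + P)
(13 + x(0, I))² = (13 + (64 + 4 + 0))² = (13 + 68)² = 81² = 6561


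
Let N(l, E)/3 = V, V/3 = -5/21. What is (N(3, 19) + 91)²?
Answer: 386884/49 ≈ 7895.6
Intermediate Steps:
V = -5/7 (V = 3*(-5/21) = -5/7 ≈ -0.71429)
N(l, E) = -15/7 (N(l, E) = 3*(-5/7) = -15/7)
(N(3, 19) + 91)² = (-15/7 + 91)² = (622/7)² = 386884/49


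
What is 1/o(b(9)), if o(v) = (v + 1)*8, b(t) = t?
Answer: 1/80 ≈ 0.012500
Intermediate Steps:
o(v) = 8 + 8*v (o(v) = (1 + v)*8 = 8 + 8*v)
1/o(b(9)) = 1/(8 + 8*9) = 1/(8 + 72) = 1/80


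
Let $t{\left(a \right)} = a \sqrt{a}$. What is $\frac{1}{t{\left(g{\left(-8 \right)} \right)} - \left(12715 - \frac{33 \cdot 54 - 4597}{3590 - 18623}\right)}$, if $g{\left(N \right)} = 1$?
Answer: $- \frac{15033}{191126747} \approx -7.8655 \cdot 10^{-5}$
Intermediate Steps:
$t{\left(a \right)} = a^{\frac{3}{2}}$
$\frac{1}{t{\left(g{\left(-8 \right)} \right)} - \left(12715 - \frac{33 \cdot 54 - 4597}{3590 - 18623}\right)} = \frac{1}{1^{\frac{3}{2}} - \left(12715 - \frac{33 \cdot 54 - 4597}{3590 - 18623}\right)} = \frac{1}{1 - \left(12715 - \frac{1782 - 4597}{-15033}\right)} = \frac{1}{1 - \frac{191141780}{15033}} = \frac{1}{- \frac{191126747}{15033}} = - \frac{15033}{191126747}$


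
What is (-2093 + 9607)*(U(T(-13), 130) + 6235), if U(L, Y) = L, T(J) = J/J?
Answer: 46857304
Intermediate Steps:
T(J) = 1
(-2093 + 9607)*(U(T(-13), 130) + 6235) = (-2093 + 9607)*(1 + 6235) = 7514*6236 = 46857304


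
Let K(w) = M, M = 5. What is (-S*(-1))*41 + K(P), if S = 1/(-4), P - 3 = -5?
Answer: -21/4 ≈ -5.2500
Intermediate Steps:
P = -2 (P = 3 - 5 = -2)
S = -1/4 ≈ -0.25000
K(w) = 5
(-S*(-1))*41 + K(P) = (-1*(-1/4)*(-1))*41 + 5 = ((1/4)*(-1))*41 + 5 = -1/4*41 + 5 = -41/4 + 5 = -21/4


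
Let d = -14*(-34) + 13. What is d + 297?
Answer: 786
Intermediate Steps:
d = 489 (d = 476 + 13 = 489)
d + 297 = 489 + 297 = 786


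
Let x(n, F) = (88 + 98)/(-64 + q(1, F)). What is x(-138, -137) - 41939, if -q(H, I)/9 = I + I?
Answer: -50368646/1201 ≈ -41939.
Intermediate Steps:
q(H, I) = -18*I (q(H, I) = -9*(I + I) = -18*I)
x(n, F) = 186/(-64 - 18*F) (x(n, F) = (88 + 98)/(-64 - 18*F) = 186/(-64 - 18*F))
x(-138, -137) - 41939 = -93/(32 + 9*(-137)) - 41939 = -93/(32 - 1233) - 41939 = -93/(-1201) - 41939 = -93*(-1/1201) - 41939 = 93/1201 - 41939 = -50368646/1201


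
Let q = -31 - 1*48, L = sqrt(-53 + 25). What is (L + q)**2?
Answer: 6213 - 316*I*sqrt(7) ≈ 6213.0 - 836.06*I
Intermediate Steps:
L = 2*I*sqrt(7) (L = sqrt(-28) = 2*I*sqrt(7) ≈ 5.2915*I)
q = -79 (q = -31 - 48 = -79)
(L + q)**2 = (2*I*sqrt(7) - 79)**2 = (-79 + 2*I*sqrt(7))**2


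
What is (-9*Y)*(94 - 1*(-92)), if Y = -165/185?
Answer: 55242/37 ≈ 1493.0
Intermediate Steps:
Y = -33/37 (Y = -165*1/185 = -33/37 ≈ -0.89189)
(-9*Y)*(94 - 1*(-92)) = (-9*(-33/37))*(94 - 1*(-92)) = 297*(94 + 92)/37 = (297/37)*186 = 55242/37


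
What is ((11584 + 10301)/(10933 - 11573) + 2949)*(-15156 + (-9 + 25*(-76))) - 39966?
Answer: -6371981823/128 ≈ -4.9781e+7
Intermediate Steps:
((11584 + 10301)/(10933 - 11573) + 2949)*(-15156 + (-9 + 25*(-76))) - 39966 = (21885/(-640) + 2949)*(-15156 + (-9 - 1900)) - 39966 = (21885*(-1/640) + 2949)*(-15156 - 1909) - 39966 = (-4377/128 + 2949)*(-17065) - 39966 = (373095/128)*(-17065) - 39966 = -6366866175/128 - 39966 = -6371981823/128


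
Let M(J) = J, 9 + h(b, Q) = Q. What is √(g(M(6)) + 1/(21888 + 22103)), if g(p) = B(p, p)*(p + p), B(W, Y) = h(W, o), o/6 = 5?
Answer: √487672480403/43991 ≈ 15.875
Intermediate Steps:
o = 30 (o = 6*5 = 30)
h(b, Q) = -9 + Q
B(W, Y) = 21 (B(W, Y) = -9 + 30 = 21)
g(p) = 42*p (g(p) = 21*(p + p) = 21*(2*p) = 42*p)
√(g(M(6)) + 1/(21888 + 22103)) = √(42*6 + 1/(21888 + 22103)) = √(252 + 1/43991) = √(11085733/43991) = √487672480403/43991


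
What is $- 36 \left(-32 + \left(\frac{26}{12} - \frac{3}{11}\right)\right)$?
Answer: $\frac{11922}{11} \approx 1083.8$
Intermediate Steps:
$- 36 \left(-32 + \left(\frac{26}{12} - \frac{3}{11}\right)\right) = - 36 \left(-32 + \left(26 \cdot \frac{1}{12} - \frac{3}{11}\right)\right) = - 36 \left(-32 + \left(\frac{13}{6} - \frac{3}{11}\right)\right) = - 36 \left(-32 + \frac{125}{66}\right) = \left(-36\right) \left(- \frac{1987}{66}\right) = \frac{11922}{11}$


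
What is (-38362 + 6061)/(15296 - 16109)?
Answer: 10767/271 ≈ 39.731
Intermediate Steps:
(-38362 + 6061)/(15296 - 16109) = -32301/(-813) = -32301*(-1/813) = 10767/271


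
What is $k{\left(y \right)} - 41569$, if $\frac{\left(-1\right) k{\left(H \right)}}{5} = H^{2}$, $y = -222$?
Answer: $-287989$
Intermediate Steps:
$k{\left(H \right)} = - 5 H^{2}$
$k{\left(y \right)} - 41569 = - 5 \left(-222\right)^{2} - 41569 = \left(-5\right) 49284 - 41569 = -246420 - 41569 = -287989$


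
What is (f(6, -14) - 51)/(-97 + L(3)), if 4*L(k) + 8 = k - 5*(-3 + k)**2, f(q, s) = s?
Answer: 260/393 ≈ 0.66158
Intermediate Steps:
L(k) = -2 - 5*(-3 + k)**2/4 + k/4 (L(k) = -2 + (k - 5*(-3 + k)**2)/4 = -2 + (-5*(-3 + k)**2/4 + k/4) = -2 - 5*(-3 + k)**2/4 + k/4)
(f(6, -14) - 51)/(-97 + L(3)) = (-14 - 51)/(-97 + (-2 - 5*(-3 + 3)**2/4 + (1/4)*3)) = -65/(-97 + (-2 - 5/4*0**2 + 3/4)) = -65/(-97 + (-2 - 5/4*0 + 3/4)) = -65/(-97 + (-2 + 0 + 3/4)) = -65/(-97 - 5/4) = -65/(-393/4) = -65*(-4/393) = 260/393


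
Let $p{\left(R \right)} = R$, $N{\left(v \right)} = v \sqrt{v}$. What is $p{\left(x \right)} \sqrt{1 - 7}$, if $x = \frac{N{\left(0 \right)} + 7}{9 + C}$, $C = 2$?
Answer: $\frac{7 i \sqrt{6}}{11} \approx 1.5588 i$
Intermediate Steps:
$N{\left(v \right)} = v^{\frac{3}{2}}$
$x = \frac{7}{11}$ ($x = \frac{0^{\frac{3}{2}} + 7}{9 + 2} = \frac{0 + 7}{11} = 7 \cdot \frac{1}{11} = \frac{7}{11} \approx 0.63636$)
$p{\left(x \right)} \sqrt{1 - 7} = \frac{7 \sqrt{1 - 7}}{11} = \frac{7 \sqrt{-6}}{11} = \frac{7 i \sqrt{6}}{11}$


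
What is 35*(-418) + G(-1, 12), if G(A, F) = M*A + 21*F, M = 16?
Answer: -14394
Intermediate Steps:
G(A, F) = 16*A + 21*F
35*(-418) + G(-1, 12) = 35*(-418) + (16*(-1) + 21*12) = -14630 + (-16 + 252) = -14630 + 236 = -14394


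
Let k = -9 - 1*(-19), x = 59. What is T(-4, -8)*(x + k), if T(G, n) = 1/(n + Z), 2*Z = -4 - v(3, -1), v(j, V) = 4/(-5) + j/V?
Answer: -230/27 ≈ -8.5185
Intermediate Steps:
v(j, V) = -4/5 + j/V (v(j, V) = 4*(-1/5) + j/V = -4/5 + j/V)
Z = -1/10 (Z = (-4 - (-4/5 + 3/(-1)))/2 = (-4 - (-4/5 + 3*(-1)))/2 = (-4 - (-4/5 - 3))/2 = (-4 - 1*(-19/5))/2 = (-4 + 19/5)/2 = (1/2)*(-1/5) = -1/10 ≈ -0.10000)
k = 10 (k = -9 + 19 = 10)
T(G, n) = 1/(-1/10 + n) (T(G, n) = 1/(n - 1/10) = 1/(-1/10 + n))
T(-4, -8)*(x + k) = (10/(-1 + 10*(-8)))*(59 + 10) = (10/(-1 - 80))*69 = (10/(-81))*69 = (10*(-1/81))*69 = -10/81*69 = -230/27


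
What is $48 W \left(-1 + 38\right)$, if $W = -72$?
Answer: $-127872$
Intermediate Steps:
$48 W \left(-1 + 38\right) = 48 \left(-72\right) \left(-1 + 38\right) = \left(-3456\right) 37 = -127872$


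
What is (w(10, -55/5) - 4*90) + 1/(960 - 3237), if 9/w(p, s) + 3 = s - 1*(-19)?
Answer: -4078112/11385 ≈ -358.20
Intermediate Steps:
w(p, s) = 9/(16 + s) (w(p, s) = 9/(-3 + (s - 1*(-19))) = 9/(-3 + (s + 19)) = 9/(-3 + (19 + s)) = 9/(16 + s))
(w(10, -55/5) - 4*90) + 1/(960 - 3237) = (9/(16 - 55/5) - 4*90) + 1/(960 - 3237) = (9/(16 - 55*1/5) - 360) + 1/(-2277) = (9/(16 - 11) - 360) - 1/2277 = (9/5 - 360) - 1/2277 = -1791/5 - 1/2277 = -4078112/11385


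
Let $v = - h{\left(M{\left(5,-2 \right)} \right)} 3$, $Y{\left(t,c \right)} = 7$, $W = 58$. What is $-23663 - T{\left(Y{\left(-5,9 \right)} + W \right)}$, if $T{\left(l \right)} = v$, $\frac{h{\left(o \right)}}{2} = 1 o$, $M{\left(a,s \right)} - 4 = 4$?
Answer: $-23615$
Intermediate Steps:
$M{\left(a,s \right)} = 8$ ($M{\left(a,s \right)} = 4 + 4 = 8$)
$h{\left(o \right)} = 2 o$ ($h{\left(o \right)} = 2 \cdot 1 o = 2 o$)
$v = -48$ ($v = - 2 \cdot 8 \cdot 3 = \left(-1\right) 16 \cdot 3 = \left(-16\right) 3 = -48$)
$T{\left(l \right)} = -48$
$-23663 - T{\left(Y{\left(-5,9 \right)} + W \right)} = -23663 - -48 = -23663 + 48 = -23615$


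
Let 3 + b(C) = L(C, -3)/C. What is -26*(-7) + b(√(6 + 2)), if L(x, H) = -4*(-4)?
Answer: 179 + 4*√2 ≈ 184.66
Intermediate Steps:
L(x, H) = 16
b(C) = -3 + 16/C
-26*(-7) + b(√(6 + 2)) = -26*(-7) + (-3 + 16/(√(6 + 2))) = 182 + (-3 + 16/(√8)) = 182 + (-3 + 16/((2*√2))) = 182 + (-3 + 16*(√2/4)) = 182 + (-3 + 4*√2) = 179 + 4*√2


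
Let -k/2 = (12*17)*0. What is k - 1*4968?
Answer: -4968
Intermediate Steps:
k = 0 (k = -2*12*17*0 = -408*0 = -2*0 = 0)
k - 1*4968 = 0 - 1*4968 = 0 - 4968 = -4968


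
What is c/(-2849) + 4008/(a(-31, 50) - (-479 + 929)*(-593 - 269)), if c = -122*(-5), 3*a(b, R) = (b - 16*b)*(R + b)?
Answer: -32428094/159073915 ≈ -0.20386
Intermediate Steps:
a(b, R) = -5*b*(R + b) (a(b, R) = ((b - 16*b)*(R + b))/3 = ((-15*b)*(R + b))/3 = (-15*b*(R + b))/3 = -5*b*(R + b))
c = 610
c/(-2849) + 4008/(a(-31, 50) - (-479 + 929)*(-593 - 269)) = 610/(-2849) + 4008/(-5*(-31)*(50 - 31) - (-479 + 929)*(-593 - 269)) = 610*(-1/2849) + 4008/(-5*(-31)*19 - 450*(-862)) = -610/2849 + 4008/(2945 - 1*(-387900)) = -610/2849 + 4008/(2945 + 387900) = -610/2849 + 4008/390845 = -32428094/159073915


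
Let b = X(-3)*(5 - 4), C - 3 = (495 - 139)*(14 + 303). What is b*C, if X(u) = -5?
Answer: -564275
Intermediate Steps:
C = 112855 (C = 3 + (495 - 139)*(14 + 303) = 3 + 356*317 = 3 + 112852 = 112855)
b = -5 (b = -5*(5 - 4) = -5*1 = -5)
b*C = -5*112855 = -564275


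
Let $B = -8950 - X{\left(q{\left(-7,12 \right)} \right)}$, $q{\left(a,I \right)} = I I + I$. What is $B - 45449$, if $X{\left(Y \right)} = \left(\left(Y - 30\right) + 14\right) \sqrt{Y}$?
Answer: $-54399 - 280 \sqrt{39} \approx -56148.0$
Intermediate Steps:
$q{\left(a,I \right)} = I + I^{2}$ ($q{\left(a,I \right)} = I^{2} + I = I + I^{2}$)
$X{\left(Y \right)} = \sqrt{Y} \left(-16 + Y\right)$ ($X{\left(Y \right)} = \left(\left(-30 + Y\right) + 14\right) \sqrt{Y} = \left(-16 + Y\right) \sqrt{Y} = \sqrt{Y} \left(-16 + Y\right)$)
$B = -8950 - 280 \sqrt{39}$ ($B = -8950 - \sqrt{12 \left(1 + 12\right)} \left(-16 + 12 \left(1 + 12\right)\right) = -8950 - \sqrt{12 \cdot 13} \left(-16 + 12 \cdot 13\right) = -8950 - \sqrt{156} \left(-16 + 156\right) = -8950 - 2 \sqrt{39} \cdot 140 = -8950 - 280 \sqrt{39} \approx -10699.0$)
$B - 45449 = \left(-8950 - 280 \sqrt{39}\right) - 45449 = -54399 - 280 \sqrt{39}$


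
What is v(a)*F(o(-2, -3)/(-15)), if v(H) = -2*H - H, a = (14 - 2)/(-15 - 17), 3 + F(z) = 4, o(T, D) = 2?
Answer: 9/8 ≈ 1.1250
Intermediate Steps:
F(z) = 1 (F(z) = -3 + 4 = 1)
a = -3/8 (a = 12/(-32) = 12*(-1/32) = -3/8 ≈ -0.37500)
v(H) = -3*H
v(a)*F(o(-2, -3)/(-15)) = -3*(-3/8)*1 = (9/8)*1 = 9/8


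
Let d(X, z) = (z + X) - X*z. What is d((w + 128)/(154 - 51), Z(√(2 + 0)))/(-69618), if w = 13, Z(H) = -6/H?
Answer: -47/2390218 - 19*√2/1195109 ≈ -4.2147e-5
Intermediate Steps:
d(X, z) = X + z - X*z (d(X, z) = (X + z) - X*z = X + z - X*z)
d((w + 128)/(154 - 51), Z(√(2 + 0)))/(-69618) = ((13 + 128)/(154 - 51) - 6/√(2 + 0) - (13 + 128)/(154 - 51)*(-6/√(2 + 0)))/(-69618) = (141/103 - 6*√2/2 - 141/103*(-6*√2/2))*(-1/69618) = (141*(1/103) - 3*√2 - 141*(1/103)*(-3*√2))*(-1/69618) = (141/103 - 3*√2 - 1*141/103*(-3*√2))*(-1/69618) = (141/103 - 3*√2 + 423*√2/103)*(-1/69618) = (141/103 + 114*√2/103)*(-1/69618) = -47/2390218 - 19*√2/1195109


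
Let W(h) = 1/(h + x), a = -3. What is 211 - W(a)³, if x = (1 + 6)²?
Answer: 20537895/97336 ≈ 211.00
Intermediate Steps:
x = 49 (x = 7² = 49)
W(h) = 1/(49 + h) (W(h) = 1/(h + 49) = 1/(49 + h))
211 - W(a)³ = 211 - (1/(49 - 3))³ = 211 - (1/46)³ = 211 - 1*1/97336 = 211 - 1/97336 = 20537895/97336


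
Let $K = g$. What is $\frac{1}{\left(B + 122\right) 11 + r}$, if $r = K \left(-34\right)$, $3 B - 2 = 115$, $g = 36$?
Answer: $\frac{1}{547} \approx 0.0018282$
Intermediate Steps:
$B = 39$ ($B = \frac{2}{3} + \frac{1}{3} \cdot 115 = \frac{2}{3} + \frac{115}{3} = 39$)
$K = 36$
$r = -1224$ ($r = 36 \left(-34\right) = -1224$)
$\frac{1}{\left(B + 122\right) 11 + r} = \frac{1}{\left(39 + 122\right) 11 - 1224} = \frac{1}{161 \cdot 11 - 1224} = \frac{1}{1771 - 1224} = \frac{1}{547}$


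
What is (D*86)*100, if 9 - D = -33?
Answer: 361200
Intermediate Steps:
D = 42 (D = 9 - 1*(-33) = 9 + 33 = 42)
(D*86)*100 = (42*86)*100 = 3612*100 = 361200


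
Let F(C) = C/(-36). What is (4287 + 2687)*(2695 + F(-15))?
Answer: 112787015/6 ≈ 1.8798e+7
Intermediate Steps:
F(C) = -C/36 (F(C) = C*(-1/36) = -C/36)
(4287 + 2687)*(2695 + F(-15)) = (4287 + 2687)*(2695 - 1/36*(-15)) = 6974*(2695 + 5/12) = 6974*(32345/12) = 112787015/6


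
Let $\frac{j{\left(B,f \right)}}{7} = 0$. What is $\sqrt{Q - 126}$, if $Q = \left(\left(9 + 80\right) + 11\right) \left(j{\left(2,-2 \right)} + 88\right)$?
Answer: $\sqrt{8674} \approx 93.134$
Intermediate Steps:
$j{\left(B,f \right)} = 0$ ($j{\left(B,f \right)} = 7 \cdot 0 = 0$)
$Q = 8800$ ($Q = \left(\left(9 + 80\right) + 11\right) \left(0 + 88\right) = \left(89 + 11\right) 88 = 100 \cdot 88 = 8800$)
$\sqrt{Q - 126} = \sqrt{8800 - 126} = \sqrt{8674}$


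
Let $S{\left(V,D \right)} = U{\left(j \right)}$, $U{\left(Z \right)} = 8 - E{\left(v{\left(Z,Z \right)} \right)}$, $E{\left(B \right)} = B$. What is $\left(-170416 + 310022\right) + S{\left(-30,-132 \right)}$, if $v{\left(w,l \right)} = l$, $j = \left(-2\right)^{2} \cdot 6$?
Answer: $139590$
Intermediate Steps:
$j = 24$ ($j = 4 \cdot 6 = 24$)
$U{\left(Z \right)} = 8 - Z$
$S{\left(V,D \right)} = -16$ ($S{\left(V,D \right)} = 8 - 24 = -16$)
$\left(-170416 + 310022\right) + S{\left(-30,-132 \right)} = \left(-170416 + 310022\right) - 16 = 139606 - 16 = 139590$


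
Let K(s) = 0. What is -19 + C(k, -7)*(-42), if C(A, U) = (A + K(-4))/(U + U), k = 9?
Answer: 8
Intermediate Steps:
C(A, U) = A/(2*U) (C(A, U) = (A + 0)/(U + U) = A/((2*U)) = A*(1/(2*U)) = A/(2*U))
-19 + C(k, -7)*(-42) = -19 + ((1/2)*9/(-7))*(-42) = -19 + ((1/2)*9*(-1/7))*(-42) = -19 - 9/14*(-42) = -19 + 27 = 8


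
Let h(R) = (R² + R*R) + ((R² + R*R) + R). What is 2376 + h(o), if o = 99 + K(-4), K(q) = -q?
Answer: 44915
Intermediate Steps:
o = 103 (o = 99 - 1*(-4) = 99 + 4 = 103)
h(R) = R + 4*R² (h(R) = (R² + R²) + ((R² + R²) + R) = 2*R² + (2*R² + R) = 2*R² + (R + 2*R²) = R + 4*R²)
2376 + h(o) = 2376 + 103*(1 + 4*103) = 2376 + 103*(1 + 412) = 2376 + 103*413 = 2376 + 42539 = 44915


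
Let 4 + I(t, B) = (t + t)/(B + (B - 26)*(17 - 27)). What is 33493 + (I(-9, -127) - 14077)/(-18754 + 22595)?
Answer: 180471442378/5388923 ≈ 33489.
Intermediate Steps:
I(t, B) = -4 + 2*t/(260 - 9*B) (I(t, B) = -4 + (t + t)/(B + (B - 26)*(17 - 27)) = -4 + (2*t)/(B + (-26 + B)*(-10)) = -4 + (2*t)/(B + (260 - 10*B)) = -4 + (2*t)/(260 - 9*B) = -4 + 2*t/(260 - 9*B))
33493 + (I(-9, -127) - 14077)/(-18754 + 22595) = 33493 + (2*(520 - 1*(-9) - 18*(-127))/(-260 + 9*(-127)) - 14077)/(-18754 + 22595) = 33493 + (2*(520 + 9 + 2286)/(-260 - 1143) - 14077)/3841 = 33493 + (2*2815/(-1403) - 14077)*(1/3841) = 33493 + (2*(-1/1403)*2815 - 14077)*(1/3841) = 33493 + (-5630/1403 - 14077)*(1/3841) = 33493 - 19755661/1403*1/3841 = 33493 - 19755661/5388923 = 180471442378/5388923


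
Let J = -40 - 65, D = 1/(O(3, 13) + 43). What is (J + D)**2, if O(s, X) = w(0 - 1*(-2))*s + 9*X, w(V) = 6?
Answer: 349278721/31684 ≈ 11024.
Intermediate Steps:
O(s, X) = 6*s + 9*X
D = 1/178 (D = 1/((6*3 + 9*13) + 43) = 1/((18 + 117) + 43) = 1/(135 + 43) = 1/178 ≈ 0.0056180)
J = -105
(J + D)**2 = (-105 + 1/178)**2 = (-18689/178)**2 = 349278721/31684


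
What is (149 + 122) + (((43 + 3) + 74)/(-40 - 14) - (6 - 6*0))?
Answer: 2365/9 ≈ 262.78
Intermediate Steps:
(149 + 122) + (((43 + 3) + 74)/(-40 - 14) - (6 - 6*0)) = 271 + ((46 + 74)/(-54) - (6 + 0)) = 271 + (120*(-1/54) - 1*6) = 271 + (-20/9 - 6) = 271 - 74/9 = 2365/9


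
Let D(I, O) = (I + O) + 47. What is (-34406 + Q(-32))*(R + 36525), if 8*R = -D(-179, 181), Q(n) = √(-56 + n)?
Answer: -5025873653/4 + 292151*I*√22/4 ≈ -1.2565e+9 + 3.4258e+5*I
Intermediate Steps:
D(I, O) = 47 + I + O
R = -49/8 (R = (-(47 - 179 + 181))/8 = (-1*49)/8 = (⅛)*(-49) = -49/8 ≈ -6.1250)
(-34406 + Q(-32))*(R + 36525) = (-34406 + √(-56 - 32))*(-49/8 + 36525) = (-34406 + √(-88))*(292151/8) = (-34406 + 2*I*√22)*(292151/8) = -5025873653/4 + 292151*I*√22/4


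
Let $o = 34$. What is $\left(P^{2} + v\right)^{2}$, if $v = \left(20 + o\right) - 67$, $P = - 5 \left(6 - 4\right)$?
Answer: $7569$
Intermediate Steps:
$P = -10$ ($P = \left(-5\right) 2 = -10$)
$v = -13$ ($v = \left(20 + 34\right) - 67 = 54 - 67 = -13$)
$\left(P^{2} + v\right)^{2} = \left(\left(-10\right)^{2} - 13\right)^{2} = \left(100 - 13\right)^{2} = 87^{2} = 7569$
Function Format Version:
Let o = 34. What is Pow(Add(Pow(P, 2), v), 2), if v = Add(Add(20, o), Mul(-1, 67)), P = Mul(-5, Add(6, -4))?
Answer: 7569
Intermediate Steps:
P = -10 (P = Mul(-5, 2) = -10)
v = -13 (v = Add(Add(20, 34), Mul(-1, 67)) = Add(54, -67) = -13)
Pow(Add(Pow(P, 2), v), 2) = Pow(Add(Pow(-10, 2), -13), 2) = Pow(Add(100, -13), 2) = Pow(87, 2) = 7569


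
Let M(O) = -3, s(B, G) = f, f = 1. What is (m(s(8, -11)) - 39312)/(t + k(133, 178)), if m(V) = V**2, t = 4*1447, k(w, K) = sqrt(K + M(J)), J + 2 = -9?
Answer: -227532068/33500769 + 196555*sqrt(7)/33500769 ≈ -6.7763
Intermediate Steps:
J = -11 (J = -2 - 9 = -11)
s(B, G) = 1
k(w, K) = sqrt(-3 + K) (k(w, K) = sqrt(K - 3) = sqrt(-3 + K))
t = 5788
(m(s(8, -11)) - 39312)/(t + k(133, 178)) = (1**2 - 39312)/(5788 + sqrt(-3 + 178)) = (1 - 39312)/(5788 + sqrt(175)) = -39311/(5788 + 5*sqrt(7))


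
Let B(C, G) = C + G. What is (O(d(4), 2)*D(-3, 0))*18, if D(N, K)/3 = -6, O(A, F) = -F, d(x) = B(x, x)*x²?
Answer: 648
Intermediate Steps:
d(x) = 2*x³ (d(x) = (x + x)*x² = (2*x)*x² = 2*x³)
D(N, K) = -18 (D(N, K) = 3*(-6) = -18)
(O(d(4), 2)*D(-3, 0))*18 = (-1*2*(-18))*18 = -2*(-18)*18 = 36*18 = 648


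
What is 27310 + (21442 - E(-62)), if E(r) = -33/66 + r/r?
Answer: 97503/2 ≈ 48752.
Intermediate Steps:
E(r) = ½ (E(r) = -33*1/66 + 1 = -½ + 1 = ½)
27310 + (21442 - E(-62)) = 27310 + (21442 - 1*½) = 27310 + (21442 - ½) = 27310 + 42883/2 = 97503/2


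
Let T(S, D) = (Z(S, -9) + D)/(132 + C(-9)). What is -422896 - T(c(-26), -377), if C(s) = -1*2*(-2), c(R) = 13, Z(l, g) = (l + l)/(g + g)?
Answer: -258810649/612 ≈ -4.2289e+5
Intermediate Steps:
Z(l, g) = l/g (Z(l, g) = (2*l)/((2*g)) = (2*l)*(1/(2*g)) = l/g)
C(s) = 4 (C(s) = -2*(-2) = 4)
T(S, D) = -S/1224 + D/136 (T(S, D) = (S/(-9) + D)/(132 + 4) = (S*(-⅑) + D)/136 = (-S/9 + D)*(1/136) = (D - S/9)*(1/136) = -S/1224 + D/136)
-422896 - T(c(-26), -377) = -422896 - (-1/1224*13 + (1/136)*(-377)) = -422896 - (-13/1224 - 377/136) = -422896 - 1*(-1703/612) = -422896 + 1703/612 = -258810649/612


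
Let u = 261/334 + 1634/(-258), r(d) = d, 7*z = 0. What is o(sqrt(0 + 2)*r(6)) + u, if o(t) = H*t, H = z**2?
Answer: -5563/1002 ≈ -5.5519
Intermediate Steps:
z = 0 (z = (1/7)*0 = 0)
H = 0 (H = 0**2 = 0)
u = -5563/1002 (u = 261*(1/334) + 1634*(-1/258) = 261/334 - 19/3 = -5563/1002 ≈ -5.5519)
o(t) = 0 (o(t) = 0*t = 0)
o(sqrt(0 + 2)*r(6)) + u = 0 - 5563/1002 = -5563/1002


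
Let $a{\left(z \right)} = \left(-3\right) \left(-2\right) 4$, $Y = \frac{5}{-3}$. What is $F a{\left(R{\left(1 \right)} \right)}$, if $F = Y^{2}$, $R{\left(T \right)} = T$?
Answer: $\frac{200}{3} \approx 66.667$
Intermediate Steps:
$Y = - \frac{5}{3}$ ($Y = 5 \left(- \frac{1}{3}\right) = - \frac{5}{3} \approx -1.6667$)
$a{\left(z \right)} = 24$ ($a{\left(z \right)} = 6 \cdot 4 = 24$)
$F = \frac{25}{9}$ ($F = \left(- \frac{5}{3}\right)^{2} = \frac{25}{9} \approx 2.7778$)
$F a{\left(R{\left(1 \right)} \right)} = \frac{25}{9} \cdot 24 = \frac{200}{3}$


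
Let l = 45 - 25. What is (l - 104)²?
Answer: 7056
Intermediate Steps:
l = 20
(l - 104)² = (20 - 104)² = (-84)² = 7056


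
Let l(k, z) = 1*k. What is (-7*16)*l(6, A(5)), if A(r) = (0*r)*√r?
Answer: -672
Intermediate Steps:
A(r) = 0 (A(r) = 0*√r = 0)
l(k, z) = k
(-7*16)*l(6, A(5)) = -7*16*6 = -112*6 = -672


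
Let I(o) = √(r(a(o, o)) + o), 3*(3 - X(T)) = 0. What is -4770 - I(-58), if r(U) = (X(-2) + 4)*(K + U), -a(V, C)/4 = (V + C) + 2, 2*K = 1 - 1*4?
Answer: -4770 - √12494/2 ≈ -4825.9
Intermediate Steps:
X(T) = 3 (X(T) = 3 - ⅓*0 = 3 + 0 = 3)
K = -3/2 (K = (1 - 1*4)/2 = (1 - 4)/2 = (½)*(-3) = -3/2 ≈ -1.5000)
a(V, C) = -8 - 4*C - 4*V (a(V, C) = -4*((V + C) + 2) = -4*((C + V) + 2) = -4*(2 + C + V) = -8 - 4*C - 4*V)
r(U) = -21/2 + 7*U (r(U) = (3 + 4)*(-3/2 + U) = 7*(-3/2 + U) = -21/2 + 7*U)
I(o) = √(-133/2 - 55*o) (I(o) = √((-21/2 + 7*(-8 - 4*o - 4*o)) + o) = √((-21/2 + 7*(-8 - 8*o)) + o) = √((-21/2 + (-56 - 56*o)) + o) = √((-133/2 - 56*o) + o) = √(-133/2 - 55*o))
-4770 - I(-58) = -4770 - √(-266 - 220*(-58))/2 = -4770 - √(-266 + 12760)/2 = -4770 - √12494/2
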